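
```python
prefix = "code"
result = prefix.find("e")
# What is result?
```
Trace:
  prefix='code'
  prefix='code', result=3

Final answer: 3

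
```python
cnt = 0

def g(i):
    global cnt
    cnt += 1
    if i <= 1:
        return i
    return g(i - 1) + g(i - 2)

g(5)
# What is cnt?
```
Call trace (a repeated sub-call is expanded the first time; later identical calls just restate its return value):
g(i=5)
  g(i=4)
    g(i=3)
      g(i=2)
        g(i=1)
        -> return 1
        g(i=0)
        -> return 0
      -> return 1
      g(i=1)
      -> return 1
    -> return 2
    g(i=2) -> return 1  (same call as traced above)
  -> return 3
  g(i=3) -> return 2  (same call as traced above)
-> return 5

cnt is incremented once per call, so count the calls in each subtree. Let C(i) = number of calls made by g(i).
C(0) = C(1) = 1 (base case, no recursion); C(i) = 1 + C(i - 1) + C(i - 2) otherwise.
C(2) = 1 + C(1) + C(0) = 1 + 1 + 1 = 3
C(3) = 1 + C(2) + C(1) = 1 + 3 + 1 = 5
C(4) = 1 + C(3) + C(2) = 1 + 5 + 3 = 9
C(5) = 1 + C(4) + C(3) = 1 + 9 + 5 = 15
cnt = C(5) = 15

Final answer: 15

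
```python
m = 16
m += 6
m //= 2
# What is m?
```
Trace:
  m=16
  m=22
  m=11

Final answer: 11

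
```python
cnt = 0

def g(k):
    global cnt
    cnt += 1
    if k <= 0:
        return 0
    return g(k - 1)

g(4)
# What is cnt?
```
Call trace:
g(k=4)
  g(k=3)
    g(k=2)
      g(k=1)
        g(k=0)
        -> return 0
      -> return 0
    -> return 0
  -> return 0
-> return 0

cnt is incremented once per call. g is entered once for each k = 4, 3, 2, 1, 0 (the k <= 0 call returns without recursing), i.e. 4 + 1 calls.
cnt = 5

Final answer: 5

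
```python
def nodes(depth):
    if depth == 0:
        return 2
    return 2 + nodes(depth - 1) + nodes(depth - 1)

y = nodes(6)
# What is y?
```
Call trace (a repeated sub-call is expanded the first time; later identical calls just restate its return value):
nodes(depth=6)
  nodes(depth=5)
    nodes(depth=4)
      nodes(depth=3)
        nodes(depth=2)
          nodes(depth=1)
            nodes(depth=0)
            -> return 2
            nodes(depth=0)
            -> return 2
          -> return 6
          nodes(depth=1) -> return 6  (same call as traced above)
        -> return 14
        nodes(depth=2) -> return 14  (same call as traced above)
      -> return 30
      nodes(depth=3) -> return 30  (same call as traced above)
    -> return 62
    nodes(depth=4) -> return 62  (same call as traced above)
  -> return 126
  nodes(depth=5) -> return 126  (same call as traced above)
-> return 254

Final answer: 254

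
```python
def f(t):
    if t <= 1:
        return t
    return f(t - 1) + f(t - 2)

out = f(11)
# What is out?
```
Call trace (a repeated sub-call is expanded the first time; later identical calls just restate its return value):
f(t=11)
  f(t=10)
    f(t=9)
      f(t=8)
        f(t=7)
          f(t=6)
            f(t=5)
              f(t=4)
                f(t=3)
                  f(t=2)
                    f(t=1)
                    -> return 1
                    f(t=0)
                    -> return 0
                  -> return 1
                  f(t=1)
                  -> return 1
                -> return 2
                f(t=2) -> return 1  (same call as traced above)
              -> return 3
              f(t=3) -> return 2  (same call as traced above)
            -> return 5
            f(t=4) -> return 3  (same call as traced above)
          -> return 8
          f(t=5) -> return 5  (same call as traced above)
        -> return 13
        f(t=6) -> return 8  (same call as traced above)
      -> return 21
      f(t=7) -> return 13  (same call as traced above)
    -> return 34
    f(t=8) -> return 21  (same call as traced above)
  -> return 55
  f(t=9) -> return 34  (same call as traced above)
-> return 89

Final answer: 89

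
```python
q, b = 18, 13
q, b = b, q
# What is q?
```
Trace:
  q=18, b=13
  q=13, b=18

Final answer: 13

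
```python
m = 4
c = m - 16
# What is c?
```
Trace:
  m=4
  m=4, c=-12

Final answer: -12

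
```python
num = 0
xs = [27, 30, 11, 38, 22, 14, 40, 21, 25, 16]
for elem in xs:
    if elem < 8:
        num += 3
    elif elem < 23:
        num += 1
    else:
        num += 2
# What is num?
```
Trace:
  num=0
  num=2, elem=27
  num=4, elem=30
  num=5, elem=11
  num=7, elem=38
  num=8, elem=22
  num=9, elem=14
  num=11, elem=40
  num=12, elem=21
  num=14, elem=25
  num=15, elem=16

Final answer: 15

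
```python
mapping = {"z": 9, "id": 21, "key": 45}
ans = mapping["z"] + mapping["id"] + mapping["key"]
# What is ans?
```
Trace:
  mapping={'z': 9, 'id': 21, 'key': 45}
  mapping={'z': 9, 'id': 21, 'key': 45}, ans=75

Final answer: 75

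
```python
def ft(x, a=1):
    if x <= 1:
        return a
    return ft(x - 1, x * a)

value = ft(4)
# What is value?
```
Call trace:
ft(x=4, a=1)
  ft(x=3, a=4)
    ft(x=2, a=12)
      ft(x=1, a=24)
      -> return 24
    -> return 24
  -> return 24
-> return 24

Final answer: 24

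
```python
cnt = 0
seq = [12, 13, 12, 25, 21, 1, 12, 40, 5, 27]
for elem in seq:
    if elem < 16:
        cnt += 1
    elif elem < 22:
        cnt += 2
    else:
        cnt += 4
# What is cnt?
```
Trace:
  cnt=0
  cnt=1, elem=12
  cnt=2, elem=13
  cnt=3, elem=12
  cnt=7, elem=25
  cnt=9, elem=21
  cnt=10, elem=1
  cnt=11, elem=12
  cnt=15, elem=40
  cnt=16, elem=5
  cnt=20, elem=27

Final answer: 20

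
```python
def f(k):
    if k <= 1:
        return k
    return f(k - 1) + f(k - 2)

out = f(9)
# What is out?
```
Call trace (a repeated sub-call is expanded the first time; later identical calls just restate its return value):
f(k=9)
  f(k=8)
    f(k=7)
      f(k=6)
        f(k=5)
          f(k=4)
            f(k=3)
              f(k=2)
                f(k=1)
                -> return 1
                f(k=0)
                -> return 0
              -> return 1
              f(k=1)
              -> return 1
            -> return 2
            f(k=2) -> return 1  (same call as traced above)
          -> return 3
          f(k=3) -> return 2  (same call as traced above)
        -> return 5
        f(k=4) -> return 3  (same call as traced above)
      -> return 8
      f(k=5) -> return 5  (same call as traced above)
    -> return 13
    f(k=6) -> return 8  (same call as traced above)
  -> return 21
  f(k=7) -> return 13  (same call as traced above)
-> return 34

Final answer: 34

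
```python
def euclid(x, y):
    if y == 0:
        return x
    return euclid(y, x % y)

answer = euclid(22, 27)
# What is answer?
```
Call trace:
euclid(x=22, y=27)
  euclid(x=27, y=22)
    euclid(x=22, y=5)
      euclid(x=5, y=2)
        euclid(x=2, y=1)
          euclid(x=1, y=0)
          -> return 1
        -> return 1
      -> return 1
    -> return 1
  -> return 1
-> return 1

Final answer: 1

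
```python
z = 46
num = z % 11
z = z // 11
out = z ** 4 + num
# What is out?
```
Trace:
  z=46
  z=46, num=2
  z=4, num=2
  z=4, num=2, out=258

Final answer: 258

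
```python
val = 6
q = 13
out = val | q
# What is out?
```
Trace:
  val=6
  val=6, q=13
  val=6, q=13, out=15

Final answer: 15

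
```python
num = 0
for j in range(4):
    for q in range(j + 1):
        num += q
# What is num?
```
Trace:
  num=0
  num=0, j=0, q=0
  num=0, j=1, q=0
  num=1, j=1, q=1
  num=1, j=2, q=0
  num=2, j=2, q=1
  num=4, j=2, q=2
  num=4, j=3, q=0
  num=5, j=3, q=1
  num=7, j=3, q=2
  num=10, j=3, q=3

Final answer: 10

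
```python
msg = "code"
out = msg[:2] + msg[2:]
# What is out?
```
Trace:
  msg='code'
  msg='code', out='code'

Final answer: 'code'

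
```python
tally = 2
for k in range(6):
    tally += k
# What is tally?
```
Trace:
  tally=2
  tally=2, k=0
  tally=3, k=1
  tally=5, k=2
  tally=8, k=3
  tally=12, k=4
  tally=17, k=5

Final answer: 17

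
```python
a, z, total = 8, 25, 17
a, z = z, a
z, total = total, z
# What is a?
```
Trace:
  a=8, z=25, total=17
  a=25, z=8, total=17
  a=25, z=17, total=8

Final answer: 25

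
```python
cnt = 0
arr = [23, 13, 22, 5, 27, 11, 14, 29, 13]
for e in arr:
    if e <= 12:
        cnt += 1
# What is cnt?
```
Trace:
  cnt=0
  cnt=0, e=23
  cnt=0, e=13
  cnt=0, e=22
  cnt=1, e=5
  cnt=1, e=27
  cnt=2, e=11
  cnt=2, e=14
  cnt=2, e=29
  cnt=2, e=13

Final answer: 2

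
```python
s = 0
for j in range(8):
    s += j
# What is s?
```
Trace:
  s=0
  s=0, j=0
  s=1, j=1
  s=3, j=2
  s=6, j=3
  s=10, j=4
  s=15, j=5
  s=21, j=6
  s=28, j=7

Final answer: 28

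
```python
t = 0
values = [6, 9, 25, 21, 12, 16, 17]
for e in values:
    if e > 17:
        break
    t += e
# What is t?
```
Trace:
  t=0
  t=6, e=6
  t=15, e=9
  t=15, e=25

Final answer: 15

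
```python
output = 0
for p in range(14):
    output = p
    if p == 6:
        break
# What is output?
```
Trace:
  output=0
  output=0, p=0
  output=1, p=1
  output=2, p=2
  output=3, p=3
  output=4, p=4
  output=5, p=5
  output=6, p=6

Final answer: 6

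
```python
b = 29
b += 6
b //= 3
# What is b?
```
Trace:
  b=29
  b=35
  b=11

Final answer: 11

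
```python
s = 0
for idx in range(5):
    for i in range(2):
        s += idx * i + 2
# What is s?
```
Trace:
  s=0
  s=2, idx=0, i=0
  s=4, idx=0, i=1
  s=6, idx=1, i=0
  s=9, idx=1, i=1
  s=11, idx=2, i=0
  s=15, idx=2, i=1
  s=17, idx=3, i=0
  s=22, idx=3, i=1
  s=24, idx=4, i=0
  s=30, idx=4, i=1

Final answer: 30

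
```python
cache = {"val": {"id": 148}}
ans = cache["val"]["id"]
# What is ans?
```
Trace:
  cache={'val': {'id': 148}}
  cache={'val': {'id': 148}}, ans=148

Final answer: 148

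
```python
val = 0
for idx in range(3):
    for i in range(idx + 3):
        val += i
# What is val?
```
Trace:
  val=0
  val=0, idx=0, i=0
  val=1, idx=0, i=1
  val=3, idx=0, i=2
  val=3, idx=1, i=0
  val=4, idx=1, i=1
  val=6, idx=1, i=2
  val=9, idx=1, i=3
  val=9, idx=2, i=0
  val=10, idx=2, i=1
  val=12, idx=2, i=2
  val=15, idx=2, i=3
  val=19, idx=2, i=4

Final answer: 19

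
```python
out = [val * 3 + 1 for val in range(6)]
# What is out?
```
Trace:
  val=0
  val=1
  val=2
  val=3
  val=4
  val=5
  out=[1, 4, 7, 10, 13, 16]

Final answer: [1, 4, 7, 10, 13, 16]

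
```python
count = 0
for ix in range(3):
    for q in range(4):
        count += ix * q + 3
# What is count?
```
Trace:
  count=0
  count=3, ix=0, q=0
  count=6, ix=0, q=1
  count=9, ix=0, q=2
  count=12, ix=0, q=3
  count=15, ix=1, q=0
  count=19, ix=1, q=1
  count=24, ix=1, q=2
  count=30, ix=1, q=3
  count=33, ix=2, q=0
  count=38, ix=2, q=1
  count=45, ix=2, q=2
  count=54, ix=2, q=3

Final answer: 54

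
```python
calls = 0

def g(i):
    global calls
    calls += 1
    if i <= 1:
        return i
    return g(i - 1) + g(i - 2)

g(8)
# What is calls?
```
Call trace (a repeated sub-call is expanded the first time; later identical calls just restate its return value):
g(i=8)
  g(i=7)
    g(i=6)
      g(i=5)
        g(i=4)
          g(i=3)
            g(i=2)
              g(i=1)
              -> return 1
              g(i=0)
              -> return 0
            -> return 1
            g(i=1)
            -> return 1
          -> return 2
          g(i=2) -> return 1  (same call as traced above)
        -> return 3
        g(i=3) -> return 2  (same call as traced above)
      -> return 5
      g(i=4) -> return 3  (same call as traced above)
    -> return 8
    g(i=5) -> return 5  (same call as traced above)
  -> return 13
  g(i=6) -> return 8  (same call as traced above)
-> return 21

calls is incremented once per call, so count the calls in each subtree. Let C(i) = number of calls made by g(i).
C(0) = C(1) = 1 (base case, no recursion); C(i) = 1 + C(i - 1) + C(i - 2) otherwise.
C(2) = 1 + C(1) + C(0) = 1 + 1 + 1 = 3
C(3) = 1 + C(2) + C(1) = 1 + 3 + 1 = 5
C(4) = 1 + C(3) + C(2) = 1 + 5 + 3 = 9
C(5) = 1 + C(4) + C(3) = 1 + 9 + 5 = 15
C(6) = 1 + C(5) + C(4) = 1 + 15 + 9 = 25
C(7) = 1 + C(6) + C(5) = 1 + 25 + 15 = 41
C(8) = 1 + C(7) + C(6) = 1 + 41 + 25 = 67
calls = C(8) = 67

Final answer: 67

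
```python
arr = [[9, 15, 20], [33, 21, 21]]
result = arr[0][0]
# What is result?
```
Trace:
  arr=[[9, 15, 20], [33, 21, 21]]
  arr=[[9, 15, 20], [33, 21, 21]], result=9

Final answer: 9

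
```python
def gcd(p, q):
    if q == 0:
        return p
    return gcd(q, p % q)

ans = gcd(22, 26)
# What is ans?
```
Call trace:
gcd(p=22, q=26)
  gcd(p=26, q=22)
    gcd(p=22, q=4)
      gcd(p=4, q=2)
        gcd(p=2, q=0)
        -> return 2
      -> return 2
    -> return 2
  -> return 2
-> return 2

Final answer: 2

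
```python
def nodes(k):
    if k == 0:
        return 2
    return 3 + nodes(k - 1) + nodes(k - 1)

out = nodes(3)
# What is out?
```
Call trace (a repeated sub-call is expanded the first time; later identical calls just restate its return value):
nodes(k=3)
  nodes(k=2)
    nodes(k=1)
      nodes(k=0)
      -> return 2
      nodes(k=0)
      -> return 2
    -> return 7
    nodes(k=1) -> return 7  (same call as traced above)
  -> return 17
  nodes(k=2) -> return 17  (same call as traced above)
-> return 37

Final answer: 37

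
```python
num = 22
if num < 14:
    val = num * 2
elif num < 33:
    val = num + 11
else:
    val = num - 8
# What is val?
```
Trace:
  num=22
  num=22, val=33

Final answer: 33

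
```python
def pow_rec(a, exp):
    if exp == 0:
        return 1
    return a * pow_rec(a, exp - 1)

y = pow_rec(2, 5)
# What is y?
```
Call trace:
pow_rec(a=2, exp=5)
  pow_rec(a=2, exp=4)
    pow_rec(a=2, exp=3)
      pow_rec(a=2, exp=2)
        pow_rec(a=2, exp=1)
          pow_rec(a=2, exp=0)
          -> return 1
        -> return 2
      -> return 4
    -> return 8
  -> return 16
-> return 32

Final answer: 32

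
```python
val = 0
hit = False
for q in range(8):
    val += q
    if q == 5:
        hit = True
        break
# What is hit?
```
Trace:
  val=0
  val=0, hit=False
  val=0, hit=False, q=0
  val=1, hit=False, q=1
  val=3, hit=False, q=2
  val=6, hit=False, q=3
  val=10, hit=False, q=4
  val=15, hit=True, q=5

Final answer: True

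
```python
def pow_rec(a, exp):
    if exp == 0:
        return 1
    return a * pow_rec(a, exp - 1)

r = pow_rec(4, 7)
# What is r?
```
Call trace:
pow_rec(a=4, exp=7)
  pow_rec(a=4, exp=6)
    pow_rec(a=4, exp=5)
      pow_rec(a=4, exp=4)
        pow_rec(a=4, exp=3)
          pow_rec(a=4, exp=2)
            pow_rec(a=4, exp=1)
              pow_rec(a=4, exp=0)
              -> return 1
            -> return 4
          -> return 16
        -> return 64
      -> return 256
    -> return 1024
  -> return 4096
-> return 16384

Final answer: 16384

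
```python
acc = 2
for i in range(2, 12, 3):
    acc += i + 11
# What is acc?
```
Trace:
  acc=2
  acc=15, i=2
  acc=31, i=5
  acc=50, i=8
  acc=72, i=11

Final answer: 72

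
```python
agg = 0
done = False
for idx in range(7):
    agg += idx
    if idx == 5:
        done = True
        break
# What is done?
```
Trace:
  agg=0
  agg=0, done=False
  agg=0, done=False, idx=0
  agg=1, done=False, idx=1
  agg=3, done=False, idx=2
  agg=6, done=False, idx=3
  agg=10, done=False, idx=4
  agg=15, done=True, idx=5

Final answer: True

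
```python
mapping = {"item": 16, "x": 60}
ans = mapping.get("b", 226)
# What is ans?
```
Trace:
  mapping={'item': 16, 'x': 60}
  mapping={'item': 16, 'x': 60}, ans=226

Final answer: 226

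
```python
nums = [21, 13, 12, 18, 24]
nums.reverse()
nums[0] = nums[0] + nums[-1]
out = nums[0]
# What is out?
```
Trace:
  nums=[21, 13, 12, 18, 24]
  nums=[24, 18, 12, 13, 21]
  nums=[45, 18, 12, 13, 21]
  nums=[45, 18, 12, 13, 21], out=45

Final answer: 45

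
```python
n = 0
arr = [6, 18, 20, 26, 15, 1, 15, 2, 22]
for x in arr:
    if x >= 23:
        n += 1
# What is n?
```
Trace:
  n=0
  n=0, x=6
  n=0, x=18
  n=0, x=20
  n=1, x=26
  n=1, x=15
  n=1, x=1
  n=1, x=15
  n=1, x=2
  n=1, x=22

Final answer: 1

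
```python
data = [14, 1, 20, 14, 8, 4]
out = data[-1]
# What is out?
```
Trace:
  data=[14, 1, 20, 14, 8, 4]
  data=[14, 1, 20, 14, 8, 4], out=4

Final answer: 4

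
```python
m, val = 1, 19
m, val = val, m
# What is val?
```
Trace:
  m=1, val=19
  m=19, val=1

Final answer: 1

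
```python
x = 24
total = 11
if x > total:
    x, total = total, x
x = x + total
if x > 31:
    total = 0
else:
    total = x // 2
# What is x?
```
Trace:
  x=24
  x=24, total=11
  x=11, total=24
  x=35, total=24
  x=35, total=0

Final answer: 35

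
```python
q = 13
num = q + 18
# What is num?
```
Trace:
  q=13
  q=13, num=31

Final answer: 31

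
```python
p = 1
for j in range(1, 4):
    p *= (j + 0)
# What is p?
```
Trace:
  p=1
  p=1, j=1
  p=2, j=2
  p=6, j=3

Final answer: 6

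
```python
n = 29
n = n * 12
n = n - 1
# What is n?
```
Trace:
  n=29
  n=348
  n=347

Final answer: 347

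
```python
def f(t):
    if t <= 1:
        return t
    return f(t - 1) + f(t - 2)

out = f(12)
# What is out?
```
Call trace (a repeated sub-call is expanded the first time; later identical calls just restate its return value):
f(t=12)
  f(t=11)
    f(t=10)
      f(t=9)
        f(t=8)
          f(t=7)
            f(t=6)
              f(t=5)
                f(t=4)
                  f(t=3)
                    f(t=2)
                      f(t=1)
                      -> return 1
                      f(t=0)
                      -> return 0
                    -> return 1
                    f(t=1)
                    -> return 1
                  -> return 2
                  f(t=2) -> return 1  (same call as traced above)
                -> return 3
                f(t=3) -> return 2  (same call as traced above)
              -> return 5
              f(t=4) -> return 3  (same call as traced above)
            -> return 8
            f(t=5) -> return 5  (same call as traced above)
          -> return 13
          f(t=6) -> return 8  (same call as traced above)
        -> return 21
        f(t=7) -> return 13  (same call as traced above)
      -> return 34
      f(t=8) -> return 21  (same call as traced above)
    -> return 55
    f(t=9) -> return 34  (same call as traced above)
  -> return 89
  f(t=10) -> return 55  (same call as traced above)
-> return 144

Final answer: 144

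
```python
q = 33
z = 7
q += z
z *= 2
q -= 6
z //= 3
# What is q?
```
Trace:
  q=33
  q=33, z=7
  q=40, z=7
  q=40, z=14
  q=34, z=14
  q=34, z=4

Final answer: 34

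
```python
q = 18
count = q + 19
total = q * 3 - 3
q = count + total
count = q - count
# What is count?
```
Trace:
  q=18
  q=18, count=37
  q=18, count=37, total=51
  q=88, count=37, total=51
  q=88, count=51, total=51

Final answer: 51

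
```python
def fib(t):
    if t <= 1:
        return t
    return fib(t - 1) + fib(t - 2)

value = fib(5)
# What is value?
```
Call trace (a repeated sub-call is expanded the first time; later identical calls just restate its return value):
fib(t=5)
  fib(t=4)
    fib(t=3)
      fib(t=2)
        fib(t=1)
        -> return 1
        fib(t=0)
        -> return 0
      -> return 1
      fib(t=1)
      -> return 1
    -> return 2
    fib(t=2) -> return 1  (same call as traced above)
  -> return 3
  fib(t=3) -> return 2  (same call as traced above)
-> return 5

Final answer: 5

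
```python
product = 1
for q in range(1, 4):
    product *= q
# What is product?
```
Trace:
  product=1
  product=1, q=1
  product=2, q=2
  product=6, q=3

Final answer: 6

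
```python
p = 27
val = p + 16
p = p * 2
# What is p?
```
Trace:
  p=27
  p=27, val=43
  p=54, val=43

Final answer: 54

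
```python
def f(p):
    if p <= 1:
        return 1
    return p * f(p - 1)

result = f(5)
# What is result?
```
Call trace:
f(p=5)
  f(p=4)
    f(p=3)
      f(p=2)
        f(p=1)
        -> return 1
      -> return 2
    -> return 6
  -> return 24
-> return 120

Final answer: 120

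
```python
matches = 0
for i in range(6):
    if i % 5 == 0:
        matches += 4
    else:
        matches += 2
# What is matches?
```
Trace:
  matches=0
  matches=4, i=0
  matches=6, i=1
  matches=8, i=2
  matches=10, i=3
  matches=12, i=4
  matches=16, i=5

Final answer: 16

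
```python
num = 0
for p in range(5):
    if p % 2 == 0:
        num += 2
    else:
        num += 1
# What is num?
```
Trace:
  num=0
  num=2, p=0
  num=3, p=1
  num=5, p=2
  num=6, p=3
  num=8, p=4

Final answer: 8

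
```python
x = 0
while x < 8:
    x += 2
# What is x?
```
Trace:
  x=0
  x=2
  x=4
  x=6
  x=8

Final answer: 8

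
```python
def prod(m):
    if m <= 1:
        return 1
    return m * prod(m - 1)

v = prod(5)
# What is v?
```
Call trace:
prod(m=5)
  prod(m=4)
    prod(m=3)
      prod(m=2)
        prod(m=1)
        -> return 1
      -> return 2
    -> return 6
  -> return 24
-> return 120

Final answer: 120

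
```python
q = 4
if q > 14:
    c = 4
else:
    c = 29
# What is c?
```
Trace:
  q=4
  q=4, c=29

Final answer: 29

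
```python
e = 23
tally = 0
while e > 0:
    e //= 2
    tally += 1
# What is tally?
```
Trace:
  e=23
  e=23, tally=0
  e=11, tally=1
  e=5, tally=2
  e=2, tally=3
  e=1, tally=4
  e=0, tally=5

Final answer: 5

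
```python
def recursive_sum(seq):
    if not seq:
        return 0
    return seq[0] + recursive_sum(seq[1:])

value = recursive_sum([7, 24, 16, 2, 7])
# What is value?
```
Call trace:
recursive_sum(seq=[7, 24, 16, 2, 7])
  recursive_sum(seq=[24, 16, 2, 7])
    recursive_sum(seq=[16, 2, 7])
      recursive_sum(seq=[2, 7])
        recursive_sum(seq=[7])
          recursive_sum(seq=[])
          -> return 0
        -> return 7
      -> return 9
    -> return 25
  -> return 49
-> return 56

Final answer: 56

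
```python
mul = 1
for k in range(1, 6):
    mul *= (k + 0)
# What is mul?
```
Trace:
  mul=1
  mul=1, k=1
  mul=2, k=2
  mul=6, k=3
  mul=24, k=4
  mul=120, k=5

Final answer: 120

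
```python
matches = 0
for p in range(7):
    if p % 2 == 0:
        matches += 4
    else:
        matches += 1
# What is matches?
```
Trace:
  matches=0
  matches=4, p=0
  matches=5, p=1
  matches=9, p=2
  matches=10, p=3
  matches=14, p=4
  matches=15, p=5
  matches=19, p=6

Final answer: 19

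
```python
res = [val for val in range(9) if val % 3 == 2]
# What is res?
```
Trace:
  val=0
  val=1
  val=2
  val=3
  val=4
  val=5
  val=6
  val=7
  val=8
  res=[2, 5, 8]

Final answer: [2, 5, 8]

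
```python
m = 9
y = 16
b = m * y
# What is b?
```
Trace:
  m=9
  m=9, y=16
  m=9, y=16, b=144

Final answer: 144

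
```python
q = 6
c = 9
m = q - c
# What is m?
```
Trace:
  q=6
  q=6, c=9
  q=6, c=9, m=-3

Final answer: -3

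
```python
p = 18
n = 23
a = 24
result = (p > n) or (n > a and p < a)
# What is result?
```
Trace:
  p=18
  p=18, n=23
  p=18, n=23, a=24
  p=18, n=23, a=24, result=False

Final answer: False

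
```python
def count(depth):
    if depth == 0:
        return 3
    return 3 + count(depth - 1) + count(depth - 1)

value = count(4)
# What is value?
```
Call trace (a repeated sub-call is expanded the first time; later identical calls just restate its return value):
count(depth=4)
  count(depth=3)
    count(depth=2)
      count(depth=1)
        count(depth=0)
        -> return 3
        count(depth=0)
        -> return 3
      -> return 9
      count(depth=1) -> return 9  (same call as traced above)
    -> return 21
    count(depth=2) -> return 21  (same call as traced above)
  -> return 45
  count(depth=3) -> return 45  (same call as traced above)
-> return 93

Final answer: 93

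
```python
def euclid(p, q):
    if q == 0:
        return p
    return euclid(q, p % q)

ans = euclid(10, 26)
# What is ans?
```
Call trace:
euclid(p=10, q=26)
  euclid(p=26, q=10)
    euclid(p=10, q=6)
      euclid(p=6, q=4)
        euclid(p=4, q=2)
          euclid(p=2, q=0)
          -> return 2
        -> return 2
      -> return 2
    -> return 2
  -> return 2
-> return 2

Final answer: 2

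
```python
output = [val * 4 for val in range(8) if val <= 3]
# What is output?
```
Trace:
  val=0
  val=1
  val=2
  val=3
  val=4
  val=5
  val=6
  val=7
  output=[0, 4, 8, 12]

Final answer: [0, 4, 8, 12]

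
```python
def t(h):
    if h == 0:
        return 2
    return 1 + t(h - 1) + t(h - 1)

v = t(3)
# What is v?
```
Call trace (a repeated sub-call is expanded the first time; later identical calls just restate its return value):
t(h=3)
  t(h=2)
    t(h=1)
      t(h=0)
      -> return 2
      t(h=0)
      -> return 2
    -> return 5
    t(h=1) -> return 5  (same call as traced above)
  -> return 11
  t(h=2) -> return 11  (same call as traced above)
-> return 23

Final answer: 23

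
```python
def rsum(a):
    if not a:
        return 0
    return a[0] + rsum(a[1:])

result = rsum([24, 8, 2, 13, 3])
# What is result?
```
Call trace:
rsum(a=[24, 8, 2, 13, 3])
  rsum(a=[8, 2, 13, 3])
    rsum(a=[2, 13, 3])
      rsum(a=[13, 3])
        rsum(a=[3])
          rsum(a=[])
          -> return 0
        -> return 3
      -> return 16
    -> return 18
  -> return 26
-> return 50

Final answer: 50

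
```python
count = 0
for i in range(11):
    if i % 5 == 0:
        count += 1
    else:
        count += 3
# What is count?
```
Trace:
  count=0
  count=1, i=0
  count=4, i=1
  count=7, i=2
  count=10, i=3
  count=13, i=4
  count=14, i=5
  count=17, i=6
  count=20, i=7
  count=23, i=8
  count=26, i=9
  count=27, i=10

Final answer: 27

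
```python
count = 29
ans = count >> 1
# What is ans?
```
Trace:
  count=29
  count=29, ans=14

Final answer: 14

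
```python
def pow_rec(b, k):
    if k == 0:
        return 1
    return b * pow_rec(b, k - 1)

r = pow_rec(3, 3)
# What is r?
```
Call trace:
pow_rec(b=3, k=3)
  pow_rec(b=3, k=2)
    pow_rec(b=3, k=1)
      pow_rec(b=3, k=0)
      -> return 1
    -> return 3
  -> return 9
-> return 27

Final answer: 27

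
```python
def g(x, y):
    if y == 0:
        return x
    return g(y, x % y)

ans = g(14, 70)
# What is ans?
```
Call trace:
g(x=14, y=70)
  g(x=70, y=14)
    g(x=14, y=0)
    -> return 14
  -> return 14
-> return 14

Final answer: 14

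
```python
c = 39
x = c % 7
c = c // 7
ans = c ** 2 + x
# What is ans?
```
Trace:
  c=39
  c=39, x=4
  c=5, x=4
  c=5, x=4, ans=29

Final answer: 29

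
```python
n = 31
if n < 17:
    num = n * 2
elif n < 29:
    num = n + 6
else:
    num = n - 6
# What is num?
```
Trace:
  n=31
  n=31, num=25

Final answer: 25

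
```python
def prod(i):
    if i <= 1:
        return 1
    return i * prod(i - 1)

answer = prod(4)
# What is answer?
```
Call trace:
prod(i=4)
  prod(i=3)
    prod(i=2)
      prod(i=1)
      -> return 1
    -> return 2
  -> return 6
-> return 24

Final answer: 24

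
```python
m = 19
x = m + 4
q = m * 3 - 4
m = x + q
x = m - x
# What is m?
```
Trace:
  m=19
  m=19, x=23
  m=19, x=23, q=53
  m=76, x=23, q=53
  m=76, x=53, q=53

Final answer: 76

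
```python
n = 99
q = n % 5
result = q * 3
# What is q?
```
Trace:
  n=99
  n=99, q=4
  n=99, q=4, result=12

Final answer: 4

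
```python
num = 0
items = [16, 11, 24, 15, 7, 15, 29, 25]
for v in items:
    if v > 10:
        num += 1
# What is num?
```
Trace:
  num=0
  num=1, v=16
  num=2, v=11
  num=3, v=24
  num=4, v=15
  num=4, v=7
  num=5, v=15
  num=6, v=29
  num=7, v=25

Final answer: 7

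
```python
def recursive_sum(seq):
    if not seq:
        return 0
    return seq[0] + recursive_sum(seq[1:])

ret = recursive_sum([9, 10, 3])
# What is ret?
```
Call trace:
recursive_sum(seq=[9, 10, 3])
  recursive_sum(seq=[10, 3])
    recursive_sum(seq=[3])
      recursive_sum(seq=[])
      -> return 0
    -> return 3
  -> return 13
-> return 22

Final answer: 22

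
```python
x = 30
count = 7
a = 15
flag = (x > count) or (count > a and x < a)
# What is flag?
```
Trace:
  x=30
  x=30, count=7
  x=30, count=7, a=15
  x=30, count=7, a=15, flag=True

Final answer: True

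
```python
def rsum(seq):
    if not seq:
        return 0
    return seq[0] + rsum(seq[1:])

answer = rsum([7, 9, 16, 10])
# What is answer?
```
Call trace:
rsum(seq=[7, 9, 16, 10])
  rsum(seq=[9, 16, 10])
    rsum(seq=[16, 10])
      rsum(seq=[10])
        rsum(seq=[])
        -> return 0
      -> return 10
    -> return 26
  -> return 35
-> return 42

Final answer: 42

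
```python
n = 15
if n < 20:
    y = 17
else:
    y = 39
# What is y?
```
Trace:
  n=15
  n=15, y=17

Final answer: 17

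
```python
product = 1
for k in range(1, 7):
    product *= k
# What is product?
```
Trace:
  product=1
  product=1, k=1
  product=2, k=2
  product=6, k=3
  product=24, k=4
  product=120, k=5
  product=720, k=6

Final answer: 720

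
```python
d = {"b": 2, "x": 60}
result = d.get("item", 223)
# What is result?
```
Trace:
  d={'b': 2, 'x': 60}
  d={'b': 2, 'x': 60}, result=223

Final answer: 223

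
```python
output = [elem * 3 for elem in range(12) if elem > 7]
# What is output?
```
Trace:
  elem=0
  elem=1
  elem=2
  elem=3
  elem=4
  elem=5
  elem=6
  elem=7
  elem=8
  elem=9
  elem=10
  elem=11
  output=[24, 27, 30, 33]

Final answer: [24, 27, 30, 33]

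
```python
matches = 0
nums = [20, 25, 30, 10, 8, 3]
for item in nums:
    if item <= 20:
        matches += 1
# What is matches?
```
Trace:
  matches=0
  matches=1, item=20
  matches=1, item=25
  matches=1, item=30
  matches=2, item=10
  matches=3, item=8
  matches=4, item=3

Final answer: 4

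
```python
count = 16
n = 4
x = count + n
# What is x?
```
Trace:
  count=16
  count=16, n=4
  count=16, n=4, x=20

Final answer: 20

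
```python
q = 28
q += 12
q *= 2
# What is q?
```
Trace:
  q=28
  q=40
  q=80

Final answer: 80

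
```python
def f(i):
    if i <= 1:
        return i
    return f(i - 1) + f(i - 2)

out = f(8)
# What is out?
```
Call trace (a repeated sub-call is expanded the first time; later identical calls just restate its return value):
f(i=8)
  f(i=7)
    f(i=6)
      f(i=5)
        f(i=4)
          f(i=3)
            f(i=2)
              f(i=1)
              -> return 1
              f(i=0)
              -> return 0
            -> return 1
            f(i=1)
            -> return 1
          -> return 2
          f(i=2) -> return 1  (same call as traced above)
        -> return 3
        f(i=3) -> return 2  (same call as traced above)
      -> return 5
      f(i=4) -> return 3  (same call as traced above)
    -> return 8
    f(i=5) -> return 5  (same call as traced above)
  -> return 13
  f(i=6) -> return 8  (same call as traced above)
-> return 21

Final answer: 21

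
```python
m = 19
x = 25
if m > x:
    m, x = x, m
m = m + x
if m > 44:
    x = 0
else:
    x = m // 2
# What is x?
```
Trace:
  m=19
  m=19, x=25
  m=19, x=25
  m=44, x=25
  m=44, x=22

Final answer: 22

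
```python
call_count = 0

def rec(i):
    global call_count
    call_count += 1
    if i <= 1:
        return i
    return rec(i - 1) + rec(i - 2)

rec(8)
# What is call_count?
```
Call trace (a repeated sub-call is expanded the first time; later identical calls just restate its return value):
rec(i=8)
  rec(i=7)
    rec(i=6)
      rec(i=5)
        rec(i=4)
          rec(i=3)
            rec(i=2)
              rec(i=1)
              -> return 1
              rec(i=0)
              -> return 0
            -> return 1
            rec(i=1)
            -> return 1
          -> return 2
          rec(i=2) -> return 1  (same call as traced above)
        -> return 3
        rec(i=3) -> return 2  (same call as traced above)
      -> return 5
      rec(i=4) -> return 3  (same call as traced above)
    -> return 8
    rec(i=5) -> return 5  (same call as traced above)
  -> return 13
  rec(i=6) -> return 8  (same call as traced above)
-> return 21

call_count is incremented once per call, so count the calls in each subtree. Let C(i) = number of calls made by rec(i).
C(0) = C(1) = 1 (base case, no recursion); C(i) = 1 + C(i - 1) + C(i - 2) otherwise.
C(2) = 1 + C(1) + C(0) = 1 + 1 + 1 = 3
C(3) = 1 + C(2) + C(1) = 1 + 3 + 1 = 5
C(4) = 1 + C(3) + C(2) = 1 + 5 + 3 = 9
C(5) = 1 + C(4) + C(3) = 1 + 9 + 5 = 15
C(6) = 1 + C(5) + C(4) = 1 + 15 + 9 = 25
C(7) = 1 + C(6) + C(5) = 1 + 25 + 15 = 41
C(8) = 1 + C(7) + C(6) = 1 + 41 + 25 = 67
call_count = C(8) = 67

Final answer: 67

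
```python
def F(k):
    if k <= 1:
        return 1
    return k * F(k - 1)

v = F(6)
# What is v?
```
Call trace:
F(k=6)
  F(k=5)
    F(k=4)
      F(k=3)
        F(k=2)
          F(k=1)
          -> return 1
        -> return 2
      -> return 6
    -> return 24
  -> return 120
-> return 720

Final answer: 720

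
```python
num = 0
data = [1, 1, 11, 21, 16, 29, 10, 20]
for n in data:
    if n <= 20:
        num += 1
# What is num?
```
Trace:
  num=0
  num=1, n=1
  num=2, n=1
  num=3, n=11
  num=3, n=21
  num=4, n=16
  num=4, n=29
  num=5, n=10
  num=6, n=20

Final answer: 6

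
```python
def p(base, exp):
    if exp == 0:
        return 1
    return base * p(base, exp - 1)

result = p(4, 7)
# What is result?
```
Call trace:
p(base=4, exp=7)
  p(base=4, exp=6)
    p(base=4, exp=5)
      p(base=4, exp=4)
        p(base=4, exp=3)
          p(base=4, exp=2)
            p(base=4, exp=1)
              p(base=4, exp=0)
              -> return 1
            -> return 4
          -> return 16
        -> return 64
      -> return 256
    -> return 1024
  -> return 4096
-> return 16384

Final answer: 16384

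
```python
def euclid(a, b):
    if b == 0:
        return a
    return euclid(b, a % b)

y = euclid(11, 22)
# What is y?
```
Call trace:
euclid(a=11, b=22)
  euclid(a=22, b=11)
    euclid(a=11, b=0)
    -> return 11
  -> return 11
-> return 11

Final answer: 11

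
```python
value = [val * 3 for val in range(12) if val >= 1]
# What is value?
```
Trace:
  val=0
  val=1
  val=2
  val=3
  val=4
  val=5
  val=6
  val=7
  val=8
  val=9
  val=10
  val=11
  value=[3, 6, 9, 12, 15, 18, 21, 24, 27, 30, 33]

Final answer: [3, 6, 9, 12, 15, 18, 21, 24, 27, 30, 33]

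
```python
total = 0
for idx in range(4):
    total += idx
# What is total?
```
Trace:
  total=0
  total=0, idx=0
  total=1, idx=1
  total=3, idx=2
  total=6, idx=3

Final answer: 6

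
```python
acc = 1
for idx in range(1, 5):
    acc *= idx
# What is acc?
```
Trace:
  acc=1
  acc=1, idx=1
  acc=2, idx=2
  acc=6, idx=3
  acc=24, idx=4

Final answer: 24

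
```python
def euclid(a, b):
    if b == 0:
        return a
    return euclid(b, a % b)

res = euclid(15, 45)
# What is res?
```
Call trace:
euclid(a=15, b=45)
  euclid(a=45, b=15)
    euclid(a=15, b=0)
    -> return 15
  -> return 15
-> return 15

Final answer: 15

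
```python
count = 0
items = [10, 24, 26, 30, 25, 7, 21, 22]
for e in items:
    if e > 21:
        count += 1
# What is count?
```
Trace:
  count=0
  count=0, e=10
  count=1, e=24
  count=2, e=26
  count=3, e=30
  count=4, e=25
  count=4, e=7
  count=4, e=21
  count=5, e=22

Final answer: 5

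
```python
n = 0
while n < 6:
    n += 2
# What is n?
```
Trace:
  n=0
  n=2
  n=4
  n=6

Final answer: 6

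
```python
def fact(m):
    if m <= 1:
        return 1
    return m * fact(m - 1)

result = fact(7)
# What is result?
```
Call trace:
fact(m=7)
  fact(m=6)
    fact(m=5)
      fact(m=4)
        fact(m=3)
          fact(m=2)
            fact(m=1)
            -> return 1
          -> return 2
        -> return 6
      -> return 24
    -> return 120
  -> return 720
-> return 5040

Final answer: 5040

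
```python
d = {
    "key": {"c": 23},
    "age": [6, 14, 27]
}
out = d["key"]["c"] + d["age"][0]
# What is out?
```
Trace:
  d={'key': {'c': 23}, 'age': [6, 14, 27]}
  d={'key': {'c': 23}, 'age': [6, 14, 27]}, out=29

Final answer: 29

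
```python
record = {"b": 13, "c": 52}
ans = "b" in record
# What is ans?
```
Trace:
  record={'b': 13, 'c': 52}
  record={'b': 13, 'c': 52}, ans=True

Final answer: True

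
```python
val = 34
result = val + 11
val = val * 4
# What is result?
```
Trace:
  val=34
  val=34, result=45
  val=136, result=45

Final answer: 45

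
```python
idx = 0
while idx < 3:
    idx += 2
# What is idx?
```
Trace:
  idx=0
  idx=2
  idx=4

Final answer: 4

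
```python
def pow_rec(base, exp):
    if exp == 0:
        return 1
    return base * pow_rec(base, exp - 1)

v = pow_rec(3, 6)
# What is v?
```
Call trace:
pow_rec(base=3, exp=6)
  pow_rec(base=3, exp=5)
    pow_rec(base=3, exp=4)
      pow_rec(base=3, exp=3)
        pow_rec(base=3, exp=2)
          pow_rec(base=3, exp=1)
            pow_rec(base=3, exp=0)
            -> return 1
          -> return 3
        -> return 9
      -> return 27
    -> return 81
  -> return 243
-> return 729

Final answer: 729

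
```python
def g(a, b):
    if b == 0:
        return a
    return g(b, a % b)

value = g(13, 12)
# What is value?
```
Call trace:
g(a=13, b=12)
  g(a=12, b=1)
    g(a=1, b=0)
    -> return 1
  -> return 1
-> return 1

Final answer: 1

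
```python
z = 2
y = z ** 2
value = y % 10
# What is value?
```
Trace:
  z=2
  z=2, y=4
  z=2, y=4, value=4

Final answer: 4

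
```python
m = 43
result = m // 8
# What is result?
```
Trace:
  m=43
  m=43, result=5

Final answer: 5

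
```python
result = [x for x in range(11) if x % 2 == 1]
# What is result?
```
Trace:
  x=0
  x=1
  x=2
  x=3
  x=4
  x=5
  x=6
  x=7
  x=8
  x=9
  x=10
  result=[1, 3, 5, 7, 9]

Final answer: [1, 3, 5, 7, 9]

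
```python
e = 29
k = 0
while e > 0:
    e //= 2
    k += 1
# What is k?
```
Trace:
  e=29
  e=29, k=0
  e=14, k=1
  e=7, k=2
  e=3, k=3
  e=1, k=4
  e=0, k=5

Final answer: 5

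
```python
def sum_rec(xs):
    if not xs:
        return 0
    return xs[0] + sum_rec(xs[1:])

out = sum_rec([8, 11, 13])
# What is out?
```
Call trace:
sum_rec(xs=[8, 11, 13])
  sum_rec(xs=[11, 13])
    sum_rec(xs=[13])
      sum_rec(xs=[])
      -> return 0
    -> return 13
  -> return 24
-> return 32

Final answer: 32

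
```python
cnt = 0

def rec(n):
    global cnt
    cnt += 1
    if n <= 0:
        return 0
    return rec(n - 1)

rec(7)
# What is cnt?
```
Call trace:
rec(n=7)
  rec(n=6)
    rec(n=5)
      rec(n=4)
        rec(n=3)
          rec(n=2)
            rec(n=1)
              rec(n=0)
              -> return 0
            -> return 0
          -> return 0
        -> return 0
      -> return 0
    -> return 0
  -> return 0
-> return 0

cnt is incremented once per call. rec is entered once for each n = 7, 6, 5, 4, 3, 2, 1, 0 (the n <= 0 call returns without recursing), i.e. 7 + 1 calls.
cnt = 8

Final answer: 8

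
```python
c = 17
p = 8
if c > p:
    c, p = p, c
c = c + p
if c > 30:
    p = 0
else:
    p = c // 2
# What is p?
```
Trace:
  c=17
  c=17, p=8
  c=8, p=17
  c=25, p=17
  c=25, p=12

Final answer: 12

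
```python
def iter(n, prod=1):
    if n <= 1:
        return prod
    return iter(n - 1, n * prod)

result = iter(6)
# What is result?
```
Call trace:
iter(n=6, prod=1)
  iter(n=5, prod=6)
    iter(n=4, prod=30)
      iter(n=3, prod=120)
        iter(n=2, prod=360)
          iter(n=1, prod=720)
          -> return 720
        -> return 720
      -> return 720
    -> return 720
  -> return 720
-> return 720

Final answer: 720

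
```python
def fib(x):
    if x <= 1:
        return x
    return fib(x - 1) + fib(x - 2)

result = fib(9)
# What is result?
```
Call trace (a repeated sub-call is expanded the first time; later identical calls just restate its return value):
fib(x=9)
  fib(x=8)
    fib(x=7)
      fib(x=6)
        fib(x=5)
          fib(x=4)
            fib(x=3)
              fib(x=2)
                fib(x=1)
                -> return 1
                fib(x=0)
                -> return 0
              -> return 1
              fib(x=1)
              -> return 1
            -> return 2
            fib(x=2) -> return 1  (same call as traced above)
          -> return 3
          fib(x=3) -> return 2  (same call as traced above)
        -> return 5
        fib(x=4) -> return 3  (same call as traced above)
      -> return 8
      fib(x=5) -> return 5  (same call as traced above)
    -> return 13
    fib(x=6) -> return 8  (same call as traced above)
  -> return 21
  fib(x=7) -> return 13  (same call as traced above)
-> return 34

Final answer: 34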